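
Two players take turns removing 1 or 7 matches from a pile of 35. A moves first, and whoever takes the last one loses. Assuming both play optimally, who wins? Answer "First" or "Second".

Mark each pile size as W (mover wins) or L (mover loses):
i:   0  1  2  3  4  5  6  7  8  9 10 11 12 13 14 15 16 17 18 19 20 21 22 23 24 25 26 27 28 29 30 31 32 33 34 35
     W  L  W  L  W  L  W  L  W  L  W  L  W  L  W  L  W  L  W  L  W  L  W  L  W  L  W  L  W  L  W  L  W  L  W  L
Position 35 is L, so the second player wins.

Second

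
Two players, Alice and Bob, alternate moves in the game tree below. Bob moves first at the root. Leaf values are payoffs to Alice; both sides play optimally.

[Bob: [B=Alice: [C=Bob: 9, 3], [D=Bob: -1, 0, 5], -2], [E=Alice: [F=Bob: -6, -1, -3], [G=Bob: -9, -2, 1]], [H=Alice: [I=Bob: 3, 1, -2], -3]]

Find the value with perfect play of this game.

-6

C (Bob): min(9, 3) = 3
D (Bob): min(-1, 0, 5) = -1
B (Alice): max(3, -1, -2) = 3
F (Bob): min(-6, -1, -3) = -6
G (Bob): min(-9, -2, 1) = -9
E (Alice): max(-6, -9) = -6
I (Bob): min(3, 1, -2) = -2
H (Alice): max(-2, -3) = -2
Root (Bob): min(3, -6, -2) = -6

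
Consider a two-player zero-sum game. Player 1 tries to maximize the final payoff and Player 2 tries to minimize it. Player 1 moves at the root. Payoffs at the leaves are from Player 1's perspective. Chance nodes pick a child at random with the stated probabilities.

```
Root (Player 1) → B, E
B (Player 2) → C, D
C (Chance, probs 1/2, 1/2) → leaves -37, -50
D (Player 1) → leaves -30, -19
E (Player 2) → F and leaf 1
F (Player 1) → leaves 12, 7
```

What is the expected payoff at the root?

C (Chance): 1/2·-37 + 1/2·-50 = -43.5
D (Player 1): max(-30, -19) = -19
B (Player 2): min(-43.5, -19) = -43.5
F (Player 1): max(12, 7) = 12
E (Player 2): min(12, 1) = 1
Root (Player 1): max(-43.5, 1) = 1

1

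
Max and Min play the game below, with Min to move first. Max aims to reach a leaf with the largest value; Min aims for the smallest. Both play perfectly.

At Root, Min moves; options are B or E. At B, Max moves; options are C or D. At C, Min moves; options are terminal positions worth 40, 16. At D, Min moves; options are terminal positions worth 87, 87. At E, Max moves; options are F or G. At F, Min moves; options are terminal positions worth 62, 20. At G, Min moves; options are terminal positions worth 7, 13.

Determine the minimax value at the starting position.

C (Min): min(40, 16) = 16
D (Min): min(87, 87) = 87
B (Max): max(16, 87) = 87
F (Min): min(62, 20) = 20
G (Min): min(7, 13) = 7
E (Max): max(20, 7) = 20
Root (Min): min(87, 20) = 20

20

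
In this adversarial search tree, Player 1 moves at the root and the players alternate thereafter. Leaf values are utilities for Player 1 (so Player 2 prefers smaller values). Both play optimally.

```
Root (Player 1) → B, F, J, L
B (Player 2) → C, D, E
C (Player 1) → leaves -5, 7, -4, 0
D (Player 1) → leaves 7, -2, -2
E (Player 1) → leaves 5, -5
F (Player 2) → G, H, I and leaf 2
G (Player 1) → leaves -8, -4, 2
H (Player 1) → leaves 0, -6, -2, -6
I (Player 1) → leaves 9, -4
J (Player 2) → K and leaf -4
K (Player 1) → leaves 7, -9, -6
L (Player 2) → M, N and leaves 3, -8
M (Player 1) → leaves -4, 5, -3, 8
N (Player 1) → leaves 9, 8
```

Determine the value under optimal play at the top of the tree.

C (Player 1): max(-5, 7, -4, 0) = 7
D (Player 1): max(7, -2, -2) = 7
E (Player 1): max(5, -5) = 5
B (Player 2): min(7, 7, 5) = 5
G (Player 1): max(-8, -4, 2) = 2
H (Player 1): max(0, -6, -2, -6) = 0
I (Player 1): max(9, -4) = 9
F (Player 2): min(2, 0, 9, 2) = 0
K (Player 1): max(7, -9, -6) = 7
J (Player 2): min(7, -4) = -4
M (Player 1): max(-4, 5, -3, 8) = 8
N (Player 1): max(9, 8) = 9
L (Player 2): min(8, 9, 3, -8) = -8
Root (Player 1): max(5, 0, -4, -8) = 5

5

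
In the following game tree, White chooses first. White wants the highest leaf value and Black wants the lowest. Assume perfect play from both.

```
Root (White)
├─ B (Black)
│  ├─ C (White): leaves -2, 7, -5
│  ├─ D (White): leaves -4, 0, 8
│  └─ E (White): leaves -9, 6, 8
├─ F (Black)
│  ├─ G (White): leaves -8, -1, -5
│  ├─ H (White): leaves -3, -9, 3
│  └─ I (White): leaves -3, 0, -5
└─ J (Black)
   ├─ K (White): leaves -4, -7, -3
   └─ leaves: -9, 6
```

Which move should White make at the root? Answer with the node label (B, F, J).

C (White): max(-2, 7, -5) = 7
D (White): max(-4, 0, 8) = 8
E (White): max(-9, 6, 8) = 8
B (Black): min(7, 8, 8) = 7
G (White): max(-8, -1, -5) = -1
H (White): max(-3, -9, 3) = 3
I (White): max(-3, 0, -5) = 0
F (Black): min(-1, 3, 0) = -1
K (White): max(-4, -7, -3) = -3
J (Black): min(-3, -9, 6) = -9
Root (White): max(7, -1, -9) = 7
White picks the child with the highest value: B (value 7).

B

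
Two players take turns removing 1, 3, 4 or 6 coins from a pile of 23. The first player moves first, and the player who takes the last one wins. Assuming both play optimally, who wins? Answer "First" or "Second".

Second

W/L table (W = player to move can force a win):
i:   0  1  2  3  4  5  6  7  8  9 10 11 12 13 14 15 16 17 18 19 20 21 22 23
     L  W  L  W  W  W  W  L  W  L  W  W  W  W  L  W  L  W  W  W  W  L  W  L
Position 23 is L, so the second player wins.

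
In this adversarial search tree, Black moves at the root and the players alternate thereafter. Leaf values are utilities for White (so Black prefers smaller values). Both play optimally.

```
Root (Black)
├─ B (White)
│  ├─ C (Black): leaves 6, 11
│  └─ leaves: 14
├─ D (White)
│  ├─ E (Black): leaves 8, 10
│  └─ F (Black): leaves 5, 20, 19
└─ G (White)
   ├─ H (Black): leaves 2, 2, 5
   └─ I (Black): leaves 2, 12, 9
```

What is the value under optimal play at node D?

8

E: min(8, 10) = 8
F: min(5, 20, 19) = 5
D: max(8, 5) = 8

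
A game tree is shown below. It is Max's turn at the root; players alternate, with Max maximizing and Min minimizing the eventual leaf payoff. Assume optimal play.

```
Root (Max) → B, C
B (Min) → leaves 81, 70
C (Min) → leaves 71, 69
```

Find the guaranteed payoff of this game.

70

B (Min): min(81, 70) = 70
C (Min): min(71, 69) = 69
Root (Max): max(70, 69) = 70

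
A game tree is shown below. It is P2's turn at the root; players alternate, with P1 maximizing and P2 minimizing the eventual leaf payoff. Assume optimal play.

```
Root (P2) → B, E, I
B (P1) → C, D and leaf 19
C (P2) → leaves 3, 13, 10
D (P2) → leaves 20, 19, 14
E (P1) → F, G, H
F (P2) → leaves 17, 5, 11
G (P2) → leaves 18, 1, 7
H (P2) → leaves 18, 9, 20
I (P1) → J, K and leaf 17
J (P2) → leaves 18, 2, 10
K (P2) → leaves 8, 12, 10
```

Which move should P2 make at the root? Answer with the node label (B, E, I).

E

C (P2): min(3, 13, 10) = 3
D (P2): min(20, 19, 14) = 14
B (P1): max(3, 14, 19) = 19
F (P2): min(17, 5, 11) = 5
G (P2): min(18, 1, 7) = 1
H (P2): min(18, 9, 20) = 9
E (P1): max(5, 1, 9) = 9
J (P2): min(18, 2, 10) = 2
K (P2): min(8, 12, 10) = 8
I (P1): max(2, 8, 17) = 17
Root (P2): min(19, 9, 17) = 9
P2 picks the child with the lowest value: E (value 9).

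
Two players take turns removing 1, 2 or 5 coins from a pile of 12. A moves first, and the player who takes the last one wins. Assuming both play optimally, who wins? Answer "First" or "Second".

Second

i:   0  1  2  3  4  5  6  7  8  9 10 11 12
     L  W  W  L  W  W  L  W  W  L  W  W  L
Position 12 is L, so the second player wins.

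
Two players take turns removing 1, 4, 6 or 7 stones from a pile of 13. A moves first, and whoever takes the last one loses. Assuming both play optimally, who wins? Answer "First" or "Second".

i:   0  1  2  3  4  5  6  7  8  9 10 11 12 13
     W  L  W  L  W  W  L  W  W  W  W  L  W  W
Position 13 is W, so the first player wins.

First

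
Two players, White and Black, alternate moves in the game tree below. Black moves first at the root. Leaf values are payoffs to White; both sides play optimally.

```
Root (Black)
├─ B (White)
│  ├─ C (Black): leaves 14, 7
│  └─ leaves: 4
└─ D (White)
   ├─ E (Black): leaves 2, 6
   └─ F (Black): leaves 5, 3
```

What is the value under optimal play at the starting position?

3

C (Black): min(14, 7) = 7
B (White): max(7, 4) = 7
E (Black): min(2, 6) = 2
F (Black): min(5, 3) = 3
D (White): max(2, 3) = 3
Root (Black): min(7, 3) = 3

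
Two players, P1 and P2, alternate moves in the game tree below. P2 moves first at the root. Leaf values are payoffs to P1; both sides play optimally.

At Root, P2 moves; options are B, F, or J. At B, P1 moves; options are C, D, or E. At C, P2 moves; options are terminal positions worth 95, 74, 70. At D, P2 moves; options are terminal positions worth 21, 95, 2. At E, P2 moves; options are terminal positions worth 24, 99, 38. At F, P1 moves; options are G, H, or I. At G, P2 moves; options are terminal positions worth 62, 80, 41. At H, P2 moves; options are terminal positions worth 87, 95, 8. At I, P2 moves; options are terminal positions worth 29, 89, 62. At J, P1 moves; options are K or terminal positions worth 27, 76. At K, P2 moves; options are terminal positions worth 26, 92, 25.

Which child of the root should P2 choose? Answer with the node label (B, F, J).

C (P2): min(95, 74, 70) = 70
D (P2): min(21, 95, 2) = 2
E (P2): min(24, 99, 38) = 24
B (P1): max(70, 2, 24) = 70
G (P2): min(62, 80, 41) = 41
H (P2): min(87, 95, 8) = 8
I (P2): min(29, 89, 62) = 29
F (P1): max(41, 8, 29) = 41
K (P2): min(26, 92, 25) = 25
J (P1): max(25, 27, 76) = 76
Root (P2): min(70, 41, 76) = 41
P2 picks the child with the lowest value: F (value 41).

F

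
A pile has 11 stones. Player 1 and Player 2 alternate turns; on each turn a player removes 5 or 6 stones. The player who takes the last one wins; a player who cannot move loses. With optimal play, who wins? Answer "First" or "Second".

Compute winning (W) and losing (L) positions by backward induction:
i:   0  1  2  3  4  5  6  7  8  9 10 11
     L  L  L  L  L  W  W  W  W  W  W  L
Position 11 is L, so the second player wins.

Second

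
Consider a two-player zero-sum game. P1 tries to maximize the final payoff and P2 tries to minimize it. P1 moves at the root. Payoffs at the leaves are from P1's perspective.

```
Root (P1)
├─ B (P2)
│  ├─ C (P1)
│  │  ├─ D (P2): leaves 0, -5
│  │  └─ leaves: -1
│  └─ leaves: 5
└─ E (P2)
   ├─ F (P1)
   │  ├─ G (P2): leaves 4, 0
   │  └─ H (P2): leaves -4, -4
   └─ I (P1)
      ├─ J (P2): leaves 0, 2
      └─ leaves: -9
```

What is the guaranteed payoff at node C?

-1

D: min(0, -5) = -5
C: max(-5, -1) = -1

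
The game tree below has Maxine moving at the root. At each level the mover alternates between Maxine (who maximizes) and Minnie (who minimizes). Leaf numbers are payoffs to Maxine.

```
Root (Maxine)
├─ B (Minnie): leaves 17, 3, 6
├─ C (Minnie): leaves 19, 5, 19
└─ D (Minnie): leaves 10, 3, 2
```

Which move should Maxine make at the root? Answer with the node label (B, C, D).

C

B (Minnie): min(17, 3, 6) = 3
C (Minnie): min(19, 5, 19) = 5
D (Minnie): min(10, 3, 2) = 2
Root (Maxine): max(3, 5, 2) = 5
Maxine picks the child with the highest value: C (value 5).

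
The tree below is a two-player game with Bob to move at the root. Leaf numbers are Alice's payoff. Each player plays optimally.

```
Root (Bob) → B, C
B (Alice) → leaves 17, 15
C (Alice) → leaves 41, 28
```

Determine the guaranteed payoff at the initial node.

B (Alice): max(17, 15) = 17
C (Alice): max(41, 28) = 41
Root (Bob): min(17, 41) = 17

17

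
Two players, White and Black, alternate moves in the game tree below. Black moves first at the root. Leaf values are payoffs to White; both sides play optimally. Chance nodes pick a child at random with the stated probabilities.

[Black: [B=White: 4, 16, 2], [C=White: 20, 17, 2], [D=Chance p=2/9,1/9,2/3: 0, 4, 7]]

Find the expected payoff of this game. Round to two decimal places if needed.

5.11

B (White): max(4, 16, 2) = 16
C (White): max(20, 17, 2) = 20
D (Chance): 2/9·0 + 1/9·4 + 2/3·7 = 5.11
Root (Black): min(16, 20, 5.11) = 5.11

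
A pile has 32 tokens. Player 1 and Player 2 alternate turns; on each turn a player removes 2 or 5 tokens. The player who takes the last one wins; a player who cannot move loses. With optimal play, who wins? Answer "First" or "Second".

Mark each pile size as W (mover wins) or L (mover loses):
i:   0  1  2  3  4  5  6  7  8  9 10 11 12 13 14 15 16 17 18 19 20 21 22 23 24 25 26 27 28 29 30 31 32
     L  L  W  W  L  W  W  L  L  W  W  L  W  W  L  L  W  W  L  W  W  L  L  W  W  L  W  W  L  L  W  W  L
Position 32 is L, so the second player wins.

Second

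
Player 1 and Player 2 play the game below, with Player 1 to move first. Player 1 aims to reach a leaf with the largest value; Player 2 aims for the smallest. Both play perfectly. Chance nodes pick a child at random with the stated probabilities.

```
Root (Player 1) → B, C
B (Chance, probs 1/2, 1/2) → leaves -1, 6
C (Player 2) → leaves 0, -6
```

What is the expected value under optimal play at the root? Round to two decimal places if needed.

B (Chance): 1/2·-1 + 1/2·6 = 2.5
C (Player 2): min(0, -6) = -6
Root (Player 1): max(2.5, -6) = 2.5

2.5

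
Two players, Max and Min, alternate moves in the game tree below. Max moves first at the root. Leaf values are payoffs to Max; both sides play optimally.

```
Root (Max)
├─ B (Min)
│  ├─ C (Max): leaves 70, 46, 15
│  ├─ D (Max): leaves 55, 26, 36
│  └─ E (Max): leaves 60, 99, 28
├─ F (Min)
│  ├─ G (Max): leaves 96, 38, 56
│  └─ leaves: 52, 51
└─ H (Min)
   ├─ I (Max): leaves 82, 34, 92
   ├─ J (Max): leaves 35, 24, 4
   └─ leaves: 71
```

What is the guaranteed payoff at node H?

I: max(82, 34, 92) = 92
J: max(35, 24, 4) = 35
H: min(92, 35, 71) = 35

35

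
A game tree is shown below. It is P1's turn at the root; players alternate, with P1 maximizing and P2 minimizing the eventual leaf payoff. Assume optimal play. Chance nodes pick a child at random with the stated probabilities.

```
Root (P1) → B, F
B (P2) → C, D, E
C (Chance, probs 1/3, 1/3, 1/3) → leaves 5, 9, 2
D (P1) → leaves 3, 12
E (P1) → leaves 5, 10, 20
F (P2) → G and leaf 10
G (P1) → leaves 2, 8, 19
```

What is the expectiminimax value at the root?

10

C (Chance): 1/3·5 + 1/3·9 + 1/3·2 = 5.33
D (P1): max(3, 12) = 12
E (P1): max(5, 10, 20) = 20
B (P2): min(5.33, 12, 20) = 5.33
G (P1): max(2, 8, 19) = 19
F (P2): min(19, 10) = 10
Root (P1): max(5.33, 10) = 10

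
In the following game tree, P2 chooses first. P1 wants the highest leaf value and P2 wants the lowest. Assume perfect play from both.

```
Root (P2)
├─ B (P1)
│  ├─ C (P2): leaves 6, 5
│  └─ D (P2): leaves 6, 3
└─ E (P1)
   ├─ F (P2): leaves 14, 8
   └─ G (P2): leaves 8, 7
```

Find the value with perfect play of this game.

5

C (P2): min(6, 5) = 5
D (P2): min(6, 3) = 3
B (P1): max(5, 3) = 5
F (P2): min(14, 8) = 8
G (P2): min(8, 7) = 7
E (P1): max(8, 7) = 8
Root (P2): min(5, 8) = 5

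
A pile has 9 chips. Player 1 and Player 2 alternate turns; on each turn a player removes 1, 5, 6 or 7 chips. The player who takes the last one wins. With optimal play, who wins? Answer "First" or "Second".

i:   0  1  2  3  4  5  6  7  8  9
     L  W  L  W  L  W  W  W  W  W
Position 9 is W, so the first player wins.

First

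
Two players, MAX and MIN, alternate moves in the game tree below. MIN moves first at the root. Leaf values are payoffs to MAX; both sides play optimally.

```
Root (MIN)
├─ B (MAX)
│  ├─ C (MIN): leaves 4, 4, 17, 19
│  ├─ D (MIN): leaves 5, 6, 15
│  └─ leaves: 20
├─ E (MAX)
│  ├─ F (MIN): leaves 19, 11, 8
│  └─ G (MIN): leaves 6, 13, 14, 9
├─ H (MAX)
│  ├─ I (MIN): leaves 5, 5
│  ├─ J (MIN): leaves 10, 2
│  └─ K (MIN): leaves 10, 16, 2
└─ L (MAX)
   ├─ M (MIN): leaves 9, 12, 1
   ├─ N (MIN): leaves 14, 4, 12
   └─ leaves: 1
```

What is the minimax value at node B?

20

C: min(4, 4, 17, 19) = 4
D: min(5, 6, 15) = 5
B: max(4, 5, 20) = 20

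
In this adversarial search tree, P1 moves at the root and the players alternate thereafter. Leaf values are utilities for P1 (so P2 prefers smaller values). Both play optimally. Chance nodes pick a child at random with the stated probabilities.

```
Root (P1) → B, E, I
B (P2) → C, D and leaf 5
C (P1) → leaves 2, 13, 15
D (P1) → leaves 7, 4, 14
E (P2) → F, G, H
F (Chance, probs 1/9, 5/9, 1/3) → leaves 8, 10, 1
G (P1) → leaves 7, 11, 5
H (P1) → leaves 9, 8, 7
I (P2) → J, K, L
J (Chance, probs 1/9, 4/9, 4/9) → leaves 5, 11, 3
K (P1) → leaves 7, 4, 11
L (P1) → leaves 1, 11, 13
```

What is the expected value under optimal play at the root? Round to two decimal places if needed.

C (P1): max(2, 13, 15) = 15
D (P1): max(7, 4, 14) = 14
B (P2): min(15, 14, 5) = 5
F (Chance): 1/9·8 + 5/9·10 + 1/3·1 = 6.78
G (P1): max(7, 11, 5) = 11
H (P1): max(9, 8, 7) = 9
E (P2): min(6.78, 11, 9) = 6.78
J (Chance): 1/9·5 + 4/9·11 + 4/9·3 = 6.78
K (P1): max(7, 4, 11) = 11
L (P1): max(1, 11, 13) = 13
I (P2): min(6.78, 11, 13) = 6.78
Root (P1): max(5, 6.78, 6.78) = 6.78

6.78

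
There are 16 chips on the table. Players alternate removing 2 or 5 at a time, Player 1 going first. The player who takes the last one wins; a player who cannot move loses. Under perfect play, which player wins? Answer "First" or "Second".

Positions where the player to move wins (W) vs loses (L):
i:   0  1  2  3  4  5  6  7  8  9 10 11 12 13 14 15 16
     L  L  W  W  L  W  W  L  L  W  W  L  W  W  L  L  W
Position 16 is W, so the first player wins.

First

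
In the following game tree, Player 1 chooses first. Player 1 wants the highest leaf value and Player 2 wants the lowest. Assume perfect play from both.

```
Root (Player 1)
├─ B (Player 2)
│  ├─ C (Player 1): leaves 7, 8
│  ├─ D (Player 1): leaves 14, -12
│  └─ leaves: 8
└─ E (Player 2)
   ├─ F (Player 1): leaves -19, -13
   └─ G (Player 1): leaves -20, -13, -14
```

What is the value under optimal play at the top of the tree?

C (Player 1): max(7, 8) = 8
D (Player 1): max(14, -12) = 14
B (Player 2): min(8, 14, 8) = 8
F (Player 1): max(-19, -13) = -13
G (Player 1): max(-20, -13, -14) = -13
E (Player 2): min(-13, -13) = -13
Root (Player 1): max(8, -13) = 8

8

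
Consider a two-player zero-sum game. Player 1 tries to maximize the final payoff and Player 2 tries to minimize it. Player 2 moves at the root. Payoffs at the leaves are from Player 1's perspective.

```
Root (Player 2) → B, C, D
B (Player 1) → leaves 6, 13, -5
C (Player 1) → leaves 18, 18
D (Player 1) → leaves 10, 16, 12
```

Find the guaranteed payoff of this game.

B (Player 1): max(6, 13, -5) = 13
C (Player 1): max(18, 18) = 18
D (Player 1): max(10, 16, 12) = 16
Root (Player 2): min(13, 18, 16) = 13

13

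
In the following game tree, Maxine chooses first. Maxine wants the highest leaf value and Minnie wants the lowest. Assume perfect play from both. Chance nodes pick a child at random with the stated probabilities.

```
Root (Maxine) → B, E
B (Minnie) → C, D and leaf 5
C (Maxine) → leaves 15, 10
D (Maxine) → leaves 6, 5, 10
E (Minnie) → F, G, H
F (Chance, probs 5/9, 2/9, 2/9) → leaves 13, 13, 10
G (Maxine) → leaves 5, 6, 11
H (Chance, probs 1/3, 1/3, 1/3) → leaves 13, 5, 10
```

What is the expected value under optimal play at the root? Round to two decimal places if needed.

C (Maxine): max(15, 10) = 15
D (Maxine): max(6, 5, 10) = 10
B (Minnie): min(15, 10, 5) = 5
F (Chance): 5/9·13 + 2/9·13 + 2/9·10 = 12.33
G (Maxine): max(5, 6, 11) = 11
H (Chance): 1/3·13 + 1/3·5 + 1/3·10 = 9.33
E (Minnie): min(12.33, 11, 9.33) = 9.33
Root (Maxine): max(5, 9.33) = 9.33

9.33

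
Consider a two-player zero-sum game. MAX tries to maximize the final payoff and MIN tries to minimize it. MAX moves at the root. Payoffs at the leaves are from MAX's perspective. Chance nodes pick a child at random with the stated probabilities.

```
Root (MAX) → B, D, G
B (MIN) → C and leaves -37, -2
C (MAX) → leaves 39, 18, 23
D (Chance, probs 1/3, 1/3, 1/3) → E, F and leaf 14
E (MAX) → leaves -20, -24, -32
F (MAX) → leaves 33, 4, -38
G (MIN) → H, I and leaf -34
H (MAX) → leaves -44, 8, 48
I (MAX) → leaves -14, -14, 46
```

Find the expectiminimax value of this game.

C (MAX): max(39, 18, 23) = 39
B (MIN): min(39, -37, -2) = -37
E (MAX): max(-20, -24, -32) = -20
F (MAX): max(33, 4, -38) = 33
D (Chance): 1/3·-20 + 1/3·33 + 1/3·14 = 9
H (MAX): max(-44, 8, 48) = 48
I (MAX): max(-14, -14, 46) = 46
G (MIN): min(48, 46, -34) = -34
Root (MAX): max(-37, 9, -34) = 9

9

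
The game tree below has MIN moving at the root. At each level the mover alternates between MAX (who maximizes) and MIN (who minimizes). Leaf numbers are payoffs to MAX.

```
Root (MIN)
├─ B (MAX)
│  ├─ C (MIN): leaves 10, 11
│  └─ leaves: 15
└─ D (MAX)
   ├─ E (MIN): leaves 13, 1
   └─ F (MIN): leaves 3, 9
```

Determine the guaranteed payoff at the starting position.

3

C (MIN): min(10, 11) = 10
B (MAX): max(10, 15) = 15
E (MIN): min(13, 1) = 1
F (MIN): min(3, 9) = 3
D (MAX): max(1, 3) = 3
Root (MIN): min(15, 3) = 3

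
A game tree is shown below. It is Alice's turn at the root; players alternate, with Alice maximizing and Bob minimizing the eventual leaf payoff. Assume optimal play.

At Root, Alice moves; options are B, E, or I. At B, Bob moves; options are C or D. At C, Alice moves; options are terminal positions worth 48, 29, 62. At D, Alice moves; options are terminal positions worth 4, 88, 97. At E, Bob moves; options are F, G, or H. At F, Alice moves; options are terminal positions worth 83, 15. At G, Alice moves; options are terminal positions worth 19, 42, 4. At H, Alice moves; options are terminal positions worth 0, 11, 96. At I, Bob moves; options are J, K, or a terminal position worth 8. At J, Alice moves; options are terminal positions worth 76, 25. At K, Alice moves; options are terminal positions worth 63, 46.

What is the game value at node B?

C: max(48, 29, 62) = 62
D: max(4, 88, 97) = 97
B: min(62, 97) = 62

62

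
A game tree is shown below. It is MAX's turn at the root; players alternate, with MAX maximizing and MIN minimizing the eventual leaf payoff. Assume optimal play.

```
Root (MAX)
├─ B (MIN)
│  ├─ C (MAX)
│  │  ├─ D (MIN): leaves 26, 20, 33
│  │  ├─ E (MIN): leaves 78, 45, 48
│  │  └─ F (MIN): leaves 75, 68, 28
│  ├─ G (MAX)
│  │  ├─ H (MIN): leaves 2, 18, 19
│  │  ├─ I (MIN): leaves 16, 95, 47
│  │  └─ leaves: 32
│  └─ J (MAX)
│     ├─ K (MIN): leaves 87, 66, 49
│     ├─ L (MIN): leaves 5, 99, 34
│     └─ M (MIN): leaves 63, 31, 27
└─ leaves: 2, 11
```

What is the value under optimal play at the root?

D (MIN): min(26, 20, 33) = 20
E (MIN): min(78, 45, 48) = 45
F (MIN): min(75, 68, 28) = 28
C (MAX): max(20, 45, 28) = 45
H (MIN): min(2, 18, 19) = 2
I (MIN): min(16, 95, 47) = 16
G (MAX): max(2, 16, 32) = 32
K (MIN): min(87, 66, 49) = 49
L (MIN): min(5, 99, 34) = 5
M (MIN): min(63, 31, 27) = 27
J (MAX): max(49, 5, 27) = 49
B (MIN): min(45, 32, 49) = 32
Root (MAX): max(32, 2, 11) = 32

32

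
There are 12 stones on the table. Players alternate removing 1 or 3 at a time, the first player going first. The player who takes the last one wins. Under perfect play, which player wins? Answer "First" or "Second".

Second

Compute winning (W) and losing (L) positions by backward induction:
i:   0  1  2  3  4  5  6  7  8  9 10 11 12
     L  W  L  W  L  W  L  W  L  W  L  W  L
Position 12 is L, so the second player wins.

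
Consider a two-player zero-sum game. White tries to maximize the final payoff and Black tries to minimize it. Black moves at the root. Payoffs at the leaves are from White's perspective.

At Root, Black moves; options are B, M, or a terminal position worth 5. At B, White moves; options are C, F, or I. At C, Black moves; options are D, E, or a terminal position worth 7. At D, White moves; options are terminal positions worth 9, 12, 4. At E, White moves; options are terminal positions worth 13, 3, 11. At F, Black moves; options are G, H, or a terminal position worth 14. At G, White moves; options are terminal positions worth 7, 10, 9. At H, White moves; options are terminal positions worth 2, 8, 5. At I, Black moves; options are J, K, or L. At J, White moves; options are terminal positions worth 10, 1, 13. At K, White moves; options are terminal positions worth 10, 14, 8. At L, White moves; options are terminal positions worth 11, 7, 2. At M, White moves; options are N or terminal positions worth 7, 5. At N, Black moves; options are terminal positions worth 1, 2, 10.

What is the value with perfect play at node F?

8

G: max(7, 10, 9) = 10
H: max(2, 8, 5) = 8
F: min(10, 8, 14) = 8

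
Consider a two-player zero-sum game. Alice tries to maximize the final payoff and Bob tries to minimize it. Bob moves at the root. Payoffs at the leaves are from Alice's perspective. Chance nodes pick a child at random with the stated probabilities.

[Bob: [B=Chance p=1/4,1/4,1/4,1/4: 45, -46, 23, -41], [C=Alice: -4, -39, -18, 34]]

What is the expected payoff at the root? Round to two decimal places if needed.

B (Chance): 1/4·45 + 1/4·-46 + 1/4·23 + 1/4·-41 = -4.75
C (Alice): max(-4, -39, -18, 34) = 34
Root (Bob): min(-4.75, 34) = -4.75

-4.75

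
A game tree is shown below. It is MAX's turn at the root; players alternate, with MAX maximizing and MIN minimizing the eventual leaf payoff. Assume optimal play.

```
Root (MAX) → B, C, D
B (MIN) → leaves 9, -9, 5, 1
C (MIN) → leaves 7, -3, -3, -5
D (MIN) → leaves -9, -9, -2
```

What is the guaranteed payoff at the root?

B (MIN): min(9, -9, 5, 1) = -9
C (MIN): min(7, -3, -3, -5) = -5
D (MIN): min(-9, -9, -2) = -9
Root (MAX): max(-9, -5, -9) = -5

-5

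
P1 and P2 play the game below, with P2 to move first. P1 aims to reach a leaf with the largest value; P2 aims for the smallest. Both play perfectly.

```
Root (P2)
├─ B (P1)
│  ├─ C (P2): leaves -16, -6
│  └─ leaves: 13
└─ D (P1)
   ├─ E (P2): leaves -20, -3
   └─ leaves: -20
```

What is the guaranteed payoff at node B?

C: min(-16, -6) = -16
B: max(-16, 13) = 13

13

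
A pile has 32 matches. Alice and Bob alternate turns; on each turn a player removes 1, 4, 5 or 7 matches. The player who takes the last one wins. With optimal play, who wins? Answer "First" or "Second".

W/L table (W = player to move can force a win):
i:   0  1  2  3  4  5  6  7  8  9 10 11 12 13 14 15 16 17 18 19 20 21 22 23 24 25 26 27 28 29 30 31 32
     L  W  L  W  W  W  W  W  L  W  L  W  W  W  W  W  L  W  L  W  W  W  W  W  L  W  L  W  W  W  W  W  L
Position 32 is L, so the second player wins.

Second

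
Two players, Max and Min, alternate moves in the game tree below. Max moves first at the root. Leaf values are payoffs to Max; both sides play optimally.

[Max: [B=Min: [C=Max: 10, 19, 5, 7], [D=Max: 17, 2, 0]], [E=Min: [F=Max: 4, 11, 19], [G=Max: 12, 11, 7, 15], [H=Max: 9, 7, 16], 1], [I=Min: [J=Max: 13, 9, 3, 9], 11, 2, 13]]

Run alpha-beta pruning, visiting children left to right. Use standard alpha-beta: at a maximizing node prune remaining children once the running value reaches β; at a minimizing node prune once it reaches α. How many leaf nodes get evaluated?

18

C [α=-∞,β=+∞]: v=19
D [α=-∞,β=19]: v=17
B [α=-∞,β=+∞]: v=17
F [α=17,β=+∞]: v=19
G [α=17,β=19]: v=15
E [α=17,β=+∞]: v=15 after child 2 ≤ α → α-cutoff, skip 2
J [α=17,β=+∞]: v=13
I [α=17,β=+∞]: v=13 after child 1 ≤ α → α-cutoff, skip 3
Root [α=-∞,β=+∞]: v=17
Leaves evaluated: 18 of 25.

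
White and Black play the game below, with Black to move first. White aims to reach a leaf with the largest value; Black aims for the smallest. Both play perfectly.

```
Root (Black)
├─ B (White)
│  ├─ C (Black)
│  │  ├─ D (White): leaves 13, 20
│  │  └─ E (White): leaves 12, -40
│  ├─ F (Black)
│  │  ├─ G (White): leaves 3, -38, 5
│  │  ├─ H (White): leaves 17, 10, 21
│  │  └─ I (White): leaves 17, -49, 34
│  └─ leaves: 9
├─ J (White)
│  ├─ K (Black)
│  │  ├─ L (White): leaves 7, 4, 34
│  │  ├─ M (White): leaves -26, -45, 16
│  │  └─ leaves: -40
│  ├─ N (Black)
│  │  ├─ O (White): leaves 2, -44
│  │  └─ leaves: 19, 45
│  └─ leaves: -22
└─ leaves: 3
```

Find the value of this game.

2

D (White): max(13, 20) = 20
E (White): max(12, -40) = 12
C (Black): min(20, 12) = 12
G (White): max(3, -38, 5) = 5
H (White): max(17, 10, 21) = 21
I (White): max(17, -49, 34) = 34
F (Black): min(5, 21, 34) = 5
B (White): max(12, 5, 9) = 12
L (White): max(7, 4, 34) = 34
M (White): max(-26, -45, 16) = 16
K (Black): min(34, 16, -40) = -40
O (White): max(2, -44) = 2
N (Black): min(2, 19, 45) = 2
J (White): max(-40, 2, -22) = 2
Root (Black): min(12, 2, 3) = 2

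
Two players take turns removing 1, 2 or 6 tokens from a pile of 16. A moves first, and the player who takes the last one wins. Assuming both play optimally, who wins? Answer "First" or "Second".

Compute winning (W) and losing (L) positions by backward induction:
i:   0  1  2  3  4  5  6  7  8  9 10 11 12 13 14 15 16
     L  W  W  L  W  W  W  L  W  W  L  W  W  W  L  W  W
Position 16 is W, so the first player wins.

First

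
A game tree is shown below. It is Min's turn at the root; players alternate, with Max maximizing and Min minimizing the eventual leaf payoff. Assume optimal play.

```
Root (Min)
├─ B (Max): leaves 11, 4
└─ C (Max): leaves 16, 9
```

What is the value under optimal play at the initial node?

11

B (Max): max(11, 4) = 11
C (Max): max(16, 9) = 16
Root (Min): min(11, 16) = 11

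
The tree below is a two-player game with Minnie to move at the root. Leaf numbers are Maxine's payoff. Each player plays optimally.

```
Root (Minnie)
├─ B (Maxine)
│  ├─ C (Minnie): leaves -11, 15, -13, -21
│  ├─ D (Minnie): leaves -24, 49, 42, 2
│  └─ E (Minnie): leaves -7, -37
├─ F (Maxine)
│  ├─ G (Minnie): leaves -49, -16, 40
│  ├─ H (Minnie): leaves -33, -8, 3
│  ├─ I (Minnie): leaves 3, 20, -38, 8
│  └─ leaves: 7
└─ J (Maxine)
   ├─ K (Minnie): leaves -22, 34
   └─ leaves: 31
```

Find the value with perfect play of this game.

-21

C (Minnie): min(-11, 15, -13, -21) = -21
D (Minnie): min(-24, 49, 42, 2) = -24
E (Minnie): min(-7, -37) = -37
B (Maxine): max(-21, -24, -37) = -21
G (Minnie): min(-49, -16, 40) = -49
H (Minnie): min(-33, -8, 3) = -33
I (Minnie): min(3, 20, -38, 8) = -38
F (Maxine): max(-49, -33, -38, 7) = 7
K (Minnie): min(-22, 34) = -22
J (Maxine): max(-22, 31) = 31
Root (Minnie): min(-21, 7, 31) = -21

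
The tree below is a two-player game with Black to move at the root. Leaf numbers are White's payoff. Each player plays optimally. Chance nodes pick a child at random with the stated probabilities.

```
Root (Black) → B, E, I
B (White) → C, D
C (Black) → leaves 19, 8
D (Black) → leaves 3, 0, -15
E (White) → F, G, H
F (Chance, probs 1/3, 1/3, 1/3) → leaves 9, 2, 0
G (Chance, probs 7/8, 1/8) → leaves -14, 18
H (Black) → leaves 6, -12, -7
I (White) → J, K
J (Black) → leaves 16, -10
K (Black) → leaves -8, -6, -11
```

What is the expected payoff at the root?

C (Black): min(19, 8) = 8
D (Black): min(3, 0, -15) = -15
B (White): max(8, -15) = 8
F (Chance): 1/3·9 + 1/3·2 + 1/3·0 = 3.67
G (Chance): 7/8·-14 + 1/8·18 = -10
H (Black): min(6, -12, -7) = -12
E (White): max(3.67, -10, -12) = 3.67
J (Black): min(16, -10) = -10
K (Black): min(-8, -6, -11) = -11
I (White): max(-10, -11) = -10
Root (Black): min(8, 3.67, -10) = -10

-10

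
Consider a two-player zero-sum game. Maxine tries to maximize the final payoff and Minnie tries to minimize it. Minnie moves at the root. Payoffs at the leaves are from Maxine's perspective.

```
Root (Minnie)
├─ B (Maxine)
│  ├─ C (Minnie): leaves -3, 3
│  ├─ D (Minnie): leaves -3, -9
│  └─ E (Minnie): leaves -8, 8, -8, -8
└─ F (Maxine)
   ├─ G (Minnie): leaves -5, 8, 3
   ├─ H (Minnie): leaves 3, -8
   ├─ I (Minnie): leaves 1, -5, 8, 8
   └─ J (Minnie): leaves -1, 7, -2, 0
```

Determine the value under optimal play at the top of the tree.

C (Minnie): min(-3, 3) = -3
D (Minnie): min(-3, -9) = -9
E (Minnie): min(-8, 8, -8, -8) = -8
B (Maxine): max(-3, -9, -8) = -3
G (Minnie): min(-5, 8, 3) = -5
H (Minnie): min(3, -8) = -8
I (Minnie): min(1, -5, 8, 8) = -5
J (Minnie): min(-1, 7, -2, 0) = -2
F (Maxine): max(-5, -8, -5, -2) = -2
Root (Minnie): min(-3, -2) = -3

-3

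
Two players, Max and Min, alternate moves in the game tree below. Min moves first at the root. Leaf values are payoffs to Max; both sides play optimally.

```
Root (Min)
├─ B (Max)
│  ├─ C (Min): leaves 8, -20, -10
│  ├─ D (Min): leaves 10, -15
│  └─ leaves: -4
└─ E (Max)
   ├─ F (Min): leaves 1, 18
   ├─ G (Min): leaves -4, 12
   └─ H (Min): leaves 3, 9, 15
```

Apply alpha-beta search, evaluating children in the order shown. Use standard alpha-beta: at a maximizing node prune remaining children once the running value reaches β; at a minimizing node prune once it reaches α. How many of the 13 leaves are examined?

8

C [α=-∞,β=+∞]: v=-20
D [α=-20,β=+∞]: v=-15
B [α=-∞,β=+∞]: v=-4
F [α=-∞,β=-4]: v=1
E [α=-∞,β=-4]: v=1 after child 1 ≥ β → β-cutoff, skip 2
Root [α=-∞,β=+∞]: v=-4
Leaves evaluated: 8 of 13.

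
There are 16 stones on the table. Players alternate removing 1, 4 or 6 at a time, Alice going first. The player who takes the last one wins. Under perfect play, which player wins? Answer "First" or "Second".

Mark each pile size as W (mover wins) or L (mover loses):
i:   0  1  2  3  4  5  6  7  8  9 10 11 12 13 14 15 16
     L  W  L  W  W  L  W  L  W  W  L  W  L  W  W  L  W
Position 16 is W, so the first player wins.

First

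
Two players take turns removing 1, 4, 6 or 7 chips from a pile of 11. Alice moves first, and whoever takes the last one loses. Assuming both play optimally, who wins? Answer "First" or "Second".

i:   0  1  2  3  4  5  6  7  8  9 10 11
     W  L  W  L  W  W  L  W  W  W  W  L
Position 11 is L, so the second player wins.

Second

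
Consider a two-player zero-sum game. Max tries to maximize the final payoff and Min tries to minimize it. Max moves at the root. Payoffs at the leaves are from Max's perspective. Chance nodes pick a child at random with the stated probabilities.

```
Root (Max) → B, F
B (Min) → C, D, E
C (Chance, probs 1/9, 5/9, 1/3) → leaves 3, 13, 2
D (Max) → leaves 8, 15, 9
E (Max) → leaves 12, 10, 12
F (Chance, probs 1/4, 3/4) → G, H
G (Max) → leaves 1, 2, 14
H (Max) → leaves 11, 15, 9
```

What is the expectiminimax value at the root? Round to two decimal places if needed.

14.75

C (Chance): 1/9·3 + 5/9·13 + 1/3·2 = 8.22
D (Max): max(8, 15, 9) = 15
E (Max): max(12, 10, 12) = 12
B (Min): min(8.22, 15, 12) = 8.22
G (Max): max(1, 2, 14) = 14
H (Max): max(11, 15, 9) = 15
F (Chance): 1/4·14 + 3/4·15 = 14.75
Root (Max): max(8.22, 14.75) = 14.75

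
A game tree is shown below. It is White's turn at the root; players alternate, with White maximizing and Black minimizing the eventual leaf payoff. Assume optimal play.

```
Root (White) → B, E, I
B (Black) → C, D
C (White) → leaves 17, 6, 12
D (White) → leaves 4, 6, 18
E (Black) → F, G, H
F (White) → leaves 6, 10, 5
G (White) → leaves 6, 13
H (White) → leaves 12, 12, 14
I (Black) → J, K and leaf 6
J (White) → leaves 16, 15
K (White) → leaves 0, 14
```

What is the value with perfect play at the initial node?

C (White): max(17, 6, 12) = 17
D (White): max(4, 6, 18) = 18
B (Black): min(17, 18) = 17
F (White): max(6, 10, 5) = 10
G (White): max(6, 13) = 13
H (White): max(12, 12, 14) = 14
E (Black): min(10, 13, 14) = 10
J (White): max(16, 15) = 16
K (White): max(0, 14) = 14
I (Black): min(16, 14, 6) = 6
Root (White): max(17, 10, 6) = 17

17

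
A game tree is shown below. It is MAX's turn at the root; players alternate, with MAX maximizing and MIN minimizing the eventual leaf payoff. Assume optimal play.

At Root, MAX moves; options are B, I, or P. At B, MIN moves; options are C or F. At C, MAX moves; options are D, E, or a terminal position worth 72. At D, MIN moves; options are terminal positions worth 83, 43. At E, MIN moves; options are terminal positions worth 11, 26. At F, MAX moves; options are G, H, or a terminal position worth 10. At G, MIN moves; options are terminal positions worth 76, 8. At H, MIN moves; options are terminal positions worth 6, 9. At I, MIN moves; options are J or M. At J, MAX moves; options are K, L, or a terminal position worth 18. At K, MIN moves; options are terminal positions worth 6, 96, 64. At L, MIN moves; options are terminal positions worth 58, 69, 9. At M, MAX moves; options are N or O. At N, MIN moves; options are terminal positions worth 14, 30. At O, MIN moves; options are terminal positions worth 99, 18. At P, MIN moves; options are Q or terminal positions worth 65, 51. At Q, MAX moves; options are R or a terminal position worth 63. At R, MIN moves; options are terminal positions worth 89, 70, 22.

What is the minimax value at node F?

G: min(76, 8) = 8
H: min(6, 9) = 6
F: max(8, 6, 10) = 10

10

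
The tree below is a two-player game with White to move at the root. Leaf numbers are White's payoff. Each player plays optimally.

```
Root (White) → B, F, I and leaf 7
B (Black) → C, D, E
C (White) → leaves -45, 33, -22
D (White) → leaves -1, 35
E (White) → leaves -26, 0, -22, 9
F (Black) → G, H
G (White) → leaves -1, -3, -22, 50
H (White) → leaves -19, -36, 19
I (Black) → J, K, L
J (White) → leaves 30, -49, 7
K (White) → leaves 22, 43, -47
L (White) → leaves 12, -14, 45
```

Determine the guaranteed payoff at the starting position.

30

C (White): max(-45, 33, -22) = 33
D (White): max(-1, 35) = 35
E (White): max(-26, 0, -22, 9) = 9
B (Black): min(33, 35, 9) = 9
G (White): max(-1, -3, -22, 50) = 50
H (White): max(-19, -36, 19) = 19
F (Black): min(50, 19) = 19
J (White): max(30, -49, 7) = 30
K (White): max(22, 43, -47) = 43
L (White): max(12, -14, 45) = 45
I (Black): min(30, 43, 45) = 30
Root (White): max(9, 19, 30, 7) = 30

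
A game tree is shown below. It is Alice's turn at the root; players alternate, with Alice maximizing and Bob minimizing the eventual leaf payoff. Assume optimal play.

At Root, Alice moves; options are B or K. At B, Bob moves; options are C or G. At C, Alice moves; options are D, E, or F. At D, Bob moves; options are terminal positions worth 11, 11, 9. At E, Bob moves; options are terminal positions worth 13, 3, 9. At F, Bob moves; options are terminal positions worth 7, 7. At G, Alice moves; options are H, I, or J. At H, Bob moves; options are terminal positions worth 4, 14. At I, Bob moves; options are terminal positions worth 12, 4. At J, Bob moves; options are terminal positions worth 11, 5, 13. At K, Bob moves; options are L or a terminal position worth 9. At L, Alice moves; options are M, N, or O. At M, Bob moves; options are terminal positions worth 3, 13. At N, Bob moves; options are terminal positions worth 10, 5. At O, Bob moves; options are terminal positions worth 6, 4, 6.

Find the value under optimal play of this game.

5

D (Bob): min(11, 11, 9) = 9
E (Bob): min(13, 3, 9) = 3
F (Bob): min(7, 7) = 7
C (Alice): max(9, 3, 7) = 9
H (Bob): min(4, 14) = 4
I (Bob): min(12, 4) = 4
J (Bob): min(11, 5, 13) = 5
G (Alice): max(4, 4, 5) = 5
B (Bob): min(9, 5) = 5
M (Bob): min(3, 13) = 3
N (Bob): min(10, 5) = 5
O (Bob): min(6, 4, 6) = 4
L (Alice): max(3, 5, 4) = 5
K (Bob): min(5, 9) = 5
Root (Alice): max(5, 5) = 5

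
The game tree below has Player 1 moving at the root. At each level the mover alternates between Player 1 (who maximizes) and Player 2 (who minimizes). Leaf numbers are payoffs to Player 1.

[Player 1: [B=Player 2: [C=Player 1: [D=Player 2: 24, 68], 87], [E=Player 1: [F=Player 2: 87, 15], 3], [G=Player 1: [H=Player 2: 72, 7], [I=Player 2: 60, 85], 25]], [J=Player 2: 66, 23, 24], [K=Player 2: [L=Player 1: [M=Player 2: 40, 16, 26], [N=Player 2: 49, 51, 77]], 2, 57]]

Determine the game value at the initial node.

23

D (Player 2): min(24, 68) = 24
C (Player 1): max(24, 87) = 87
F (Player 2): min(87, 15) = 15
E (Player 1): max(15, 3) = 15
H (Player 2): min(72, 7) = 7
I (Player 2): min(60, 85) = 60
G (Player 1): max(7, 60, 25) = 60
B (Player 2): min(87, 15, 60) = 15
J (Player 2): min(66, 23, 24) = 23
M (Player 2): min(40, 16, 26) = 16
N (Player 2): min(49, 51, 77) = 49
L (Player 1): max(16, 49) = 49
K (Player 2): min(49, 2, 57) = 2
Root (Player 1): max(15, 23, 2) = 23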